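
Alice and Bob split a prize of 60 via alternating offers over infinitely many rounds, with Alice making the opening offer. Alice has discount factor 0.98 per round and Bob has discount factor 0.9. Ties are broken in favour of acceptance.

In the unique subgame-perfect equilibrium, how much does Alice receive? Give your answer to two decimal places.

50.85

Let x be Alice's share when Alice proposes and y be Bob's share when Bob proposes.
Bob accepts iff offered ≥ 0.9·y, so x = 60 − 0.9y. Symmetrically y = 60 − 0.98x.
Substituting: x = 60 − 0.9(60 − 0.98x), giving x(1 − 0.98·0.9) = 60(1 − 0.9).
So x = 60 × 0.1 / 0.118 ≈ 50.8475, and Bob receives 60 − x ≈ 9.1525.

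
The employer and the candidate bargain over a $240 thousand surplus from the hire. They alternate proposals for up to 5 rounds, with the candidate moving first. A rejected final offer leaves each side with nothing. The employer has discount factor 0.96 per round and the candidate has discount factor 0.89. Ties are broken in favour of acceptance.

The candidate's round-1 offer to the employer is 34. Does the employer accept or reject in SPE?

Reject

Round 5 (the candidate proposes): the employer will accept anything ≥ 0, so the candidate offers 0 and keeps 240.
Round 4 (the employer proposes): the candidate can get 240 next round, worth 0.89 × 240 = 213.6 now; the employer offers that and keeps 26.4.
Round 3 (the candidate proposes): the employer can get 26.4 next round, worth 0.96 × 26.4 = 25.344 now; the candidate offers that and keeps 214.656.
Round 2 (the employer proposes): the candidate can get 214.656 next round, worth 0.89 × 214.656 = 191.04384 now, so the employer offers 191.04384, keeping 48.95616.
So by rejecting in round 1, the employer gets 48.95616 next round, worth 0.96 × 48.95616 = 46.9979136 now.
Offer 34 < 46.9979136, so the employer rejects.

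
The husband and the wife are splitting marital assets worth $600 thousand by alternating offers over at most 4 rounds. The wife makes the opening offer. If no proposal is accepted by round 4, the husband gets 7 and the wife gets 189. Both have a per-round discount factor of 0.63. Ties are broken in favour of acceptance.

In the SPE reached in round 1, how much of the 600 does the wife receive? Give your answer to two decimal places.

Round 4 (the husband proposes): the wife gets 189 if talks fail, so the husband offers 189 and keeps 411.
Round 3 (the wife proposes): the husband can get 411 next round, worth 0.63 × 411 = 258.93 now, so the wife offers 258.93, keeping 341.07.
Round 2 (the husband proposes): the wife can get 341.07 next round, worth 0.63 × 341.07 = 214.8741 now. The husband offers 214.8741 and keeps 600 − 214.8741 = 385.1259.
Round 1 (the wife proposes): the husband can get 385.1259 next round, worth 0.63 × 385.1259 = 242.629317 now. The wife offers 242.629317 and keeps 600 − 242.629317 = 357.370683.

357.37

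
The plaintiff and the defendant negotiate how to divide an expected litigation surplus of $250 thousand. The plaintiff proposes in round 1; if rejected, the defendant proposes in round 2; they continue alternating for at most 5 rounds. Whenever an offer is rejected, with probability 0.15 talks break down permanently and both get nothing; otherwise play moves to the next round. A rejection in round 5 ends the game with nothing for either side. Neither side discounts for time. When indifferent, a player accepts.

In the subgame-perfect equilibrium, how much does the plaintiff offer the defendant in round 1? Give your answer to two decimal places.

By backward induction:
Round 5 (the plaintiff proposes): rejection yields 0 for the defendant; the plaintiff offers 0 and keeps 250.
Round 4 (the defendant proposes): rejecting gives the plaintiff an expected 0.85 × 250 = 212.5. The defendant offers 212.5 and keeps 250 − 212.5 = 37.5.
Round 3 (the plaintiff proposes): rejecting gives the defendant an expected 0.85 × 37.5 = 31.875. The plaintiff offers 31.875 and keeps 250 − 31.875 = 218.125.
Round 2 (the defendant proposes): rejecting gives the plaintiff an expected 0.85 × 218.125 = 185.40625; the defendant offers that and keeps 64.59375.
Round 1 (the plaintiff proposes): rejecting gives the defendant an expected 0.85 × 64.59375 = 54.9046875, so the plaintiff offers 54.9046875, keeping 195.0953125.

54.90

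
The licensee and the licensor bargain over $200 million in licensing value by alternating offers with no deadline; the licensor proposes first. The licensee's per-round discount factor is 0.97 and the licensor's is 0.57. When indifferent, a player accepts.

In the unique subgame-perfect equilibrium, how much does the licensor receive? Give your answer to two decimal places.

13.42

In a stationary SPE each proposer offers the other exactly their discounted continuation value.
If the licensor keeps x when proposing and the licensee keeps y when proposing, then x = 200 − 0.97y and y = 200 − 0.57x.
Solving: x = 200(1 − 0.97) / (1 − 0.57·0.97) = 6 / 0.4471 ≈ 13.4198.
The licensee gets 200 − 13.4198 ≈ 186.5802.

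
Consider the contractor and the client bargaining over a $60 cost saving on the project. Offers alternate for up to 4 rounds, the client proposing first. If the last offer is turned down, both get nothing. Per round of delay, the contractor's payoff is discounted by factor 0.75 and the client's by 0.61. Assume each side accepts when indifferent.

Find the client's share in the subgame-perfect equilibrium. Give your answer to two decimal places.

Round 4 (the contractor proposes): the client will accept anything ≥ 0, so the contractor offers 0 and keeps 60.
Round 3 (the client proposes): the contractor can get 60 next round, worth 0.75 × 60 = 45 now, so the client offers 45, keeping 15.
Round 2 (the contractor proposes): the client can get 15 next round, worth 0.61 × 15 = 9.15 now, so the contractor offers 9.15, keeping 50.85.
Round 1 (the client proposes): the contractor can get 50.85 next round, worth 0.75 × 50.85 = 38.1375 now, so the client offers 38.1375, keeping 21.8625.

21.86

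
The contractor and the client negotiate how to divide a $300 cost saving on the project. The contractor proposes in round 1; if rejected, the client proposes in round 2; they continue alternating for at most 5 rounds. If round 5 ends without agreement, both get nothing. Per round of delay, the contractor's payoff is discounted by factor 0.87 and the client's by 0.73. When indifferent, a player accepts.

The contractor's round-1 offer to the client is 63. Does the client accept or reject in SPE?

Round 5 (the contractor proposes): rejection yields 0 for the client; the contractor offers 0 and keeps 300.
Round 4 (the client proposes): the contractor can get 300 next round, worth 0.87 × 300 = 261 now. The client offers 261 and keeps 300 − 261 = 39.
Round 3 (the contractor proposes): the client can get 39 next round, worth 0.73 × 39 = 28.47 now, so the contractor offers 28.47, keeping 271.53.
Round 2 (the client proposes): the contractor can get 271.53 next round, worth 0.87 × 271.53 = 236.2311 now, so the client offers 236.2311, keeping 63.7689.
So by rejecting in round 1, the client gets 63.7689 next round, worth 0.73 × 63.7689 = 46.551297 now.
Offer 63 ≥ 46.551297, so the client accepts.

Accept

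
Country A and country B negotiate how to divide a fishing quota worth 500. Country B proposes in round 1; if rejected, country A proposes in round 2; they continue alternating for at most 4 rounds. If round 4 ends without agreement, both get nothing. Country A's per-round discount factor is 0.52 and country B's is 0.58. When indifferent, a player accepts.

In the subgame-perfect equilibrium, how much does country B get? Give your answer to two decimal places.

312.38

Solve by backward induction from round 4.
Round 4 (country A proposes): rejection yields 0 for country B; country A offers 0 and keeps 500.
Round 3 (country B proposes): country A can get 500 next round, worth 0.52 × 500 = 260 now; country B offers that and keeps 240.
Round 2 (country A proposes): country B can get 240 next round, worth 0.58 × 240 = 139.2 now; country A offers that and keeps 360.8.
Round 1 (country B proposes): country A can get 360.8 next round, worth 0.52 × 360.8 = 187.616 now, so country B offers 187.616, keeping 312.384.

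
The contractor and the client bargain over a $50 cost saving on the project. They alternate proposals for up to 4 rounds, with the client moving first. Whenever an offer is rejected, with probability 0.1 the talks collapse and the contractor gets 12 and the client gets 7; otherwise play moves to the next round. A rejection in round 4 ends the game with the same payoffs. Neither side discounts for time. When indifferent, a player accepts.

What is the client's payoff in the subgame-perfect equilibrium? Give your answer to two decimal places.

Round 4 (the contractor proposes): the client gets 7 if talks fail, so the contractor offers 7 and keeps 43.
Round 3 (the client proposes): rejecting gives the contractor an expected 0.9 × 43 + 0.1 × 12 = 39.9. The client offers 39.9 and keeps 50 − 39.9 = 10.1.
Round 2 (the contractor proposes): rejecting gives the client an expected 0.9 × 10.1 + 0.1 × 7 = 9.79, so the contractor offers 9.79, keeping 40.21.
Round 1 (the client proposes): rejecting gives the contractor an expected 0.9 × 40.21 + 0.1 × 12 = 37.389; the client offers that and keeps 12.611.

12.61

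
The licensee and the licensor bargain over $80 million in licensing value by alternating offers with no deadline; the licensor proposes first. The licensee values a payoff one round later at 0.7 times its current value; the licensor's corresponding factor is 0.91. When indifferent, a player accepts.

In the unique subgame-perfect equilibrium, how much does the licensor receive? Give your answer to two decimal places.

66.12

In a stationary SPE each proposer offers the other exactly their discounted continuation value.
If the licensor keeps x when proposing and the licensee keeps y when proposing, then x = 80 − 0.7y and y = 80 − 0.91x.
Solving: x = 80(1 − 0.7) / (1 − 0.91·0.7) = 24 / 0.363 ≈ 66.1157.
The licensee gets 80 − 66.1157 ≈ 13.8843.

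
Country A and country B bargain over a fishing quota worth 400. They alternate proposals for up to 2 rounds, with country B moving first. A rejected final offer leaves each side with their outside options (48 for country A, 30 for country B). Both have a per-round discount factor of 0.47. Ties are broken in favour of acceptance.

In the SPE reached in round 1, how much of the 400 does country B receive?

226.1

Round 2 (country A proposes): country B gets 30 if talks fail, so country A offers 30 and keeps 370.
Round 1 (country B proposes): country A can get 370 next round, worth 0.47 × 370 = 173.9 now. Country B offers 173.9 and keeps 400 − 173.9 = 226.1.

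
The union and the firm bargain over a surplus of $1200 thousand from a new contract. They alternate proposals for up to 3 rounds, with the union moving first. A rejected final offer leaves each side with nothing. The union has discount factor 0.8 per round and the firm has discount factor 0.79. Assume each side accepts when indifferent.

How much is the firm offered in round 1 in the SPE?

Work backward from the last round.
Round 3 (the union proposes): rejection yields 0 for the firm; the union offers 0 and keeps 1200.
Round 2 (the firm proposes): the union can get 1200 next round, worth 0.8 × 1200 = 960 now. The firm offers 960 and keeps 1200 − 960 = 240.
Round 1 (the union proposes): the firm can get 240 next round, worth 0.79 × 240 = 189.6 now. The union offers 189.6 and keeps 1200 − 189.6 = 1010.4.

189.6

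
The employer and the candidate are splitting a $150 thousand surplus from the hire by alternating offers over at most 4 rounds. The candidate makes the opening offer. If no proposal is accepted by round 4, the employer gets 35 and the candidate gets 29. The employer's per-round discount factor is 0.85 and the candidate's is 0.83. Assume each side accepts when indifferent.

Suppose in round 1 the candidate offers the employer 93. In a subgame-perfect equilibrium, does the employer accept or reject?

Work out the employer's continuation value if the offer is rejected.
Round 4 (the employer proposes): the candidate gets 29 if talks fail, so the employer offers 29 and keeps 121.
Round 3 (the candidate proposes): the employer can get 121 next round, worth 0.85 × 121 = 102.85 now. The candidate offers 102.85 and keeps 150 − 102.85 = 47.15.
Round 2 (the employer proposes): the candidate can get 47.15 next round, worth 0.83 × 47.15 = 39.1345 now. The employer offers 39.1345 and keeps 150 − 39.1345 = 110.8655.
So by rejecting in round 1, the employer gets 110.8655 next round, worth 0.85 × 110.8655 = 94.235675 now.
Offer 93 < 94.235675, so the employer rejects.

Reject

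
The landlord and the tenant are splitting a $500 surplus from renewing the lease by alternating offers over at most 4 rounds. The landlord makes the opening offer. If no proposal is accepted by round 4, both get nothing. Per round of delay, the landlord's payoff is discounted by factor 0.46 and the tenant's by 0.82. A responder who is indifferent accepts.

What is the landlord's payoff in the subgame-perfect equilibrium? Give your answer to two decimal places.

Round 4 (the tenant proposes): the landlord will accept anything ≥ 0, so the tenant offers 0 and keeps 500.
Round 3 (the landlord proposes): the tenant can get 500 next round, worth 0.82 × 500 = 410 now, so the landlord offers 410, keeping 90.
Round 2 (the tenant proposes): the landlord can get 90 next round, worth 0.46 × 90 = 41.4 now, so the tenant offers 41.4, keeping 458.6.
Round 1 (the landlord proposes): the tenant can get 458.6 next round, worth 0.82 × 458.6 = 376.052 now, so the landlord offers 376.052, keeping 123.948.

123.95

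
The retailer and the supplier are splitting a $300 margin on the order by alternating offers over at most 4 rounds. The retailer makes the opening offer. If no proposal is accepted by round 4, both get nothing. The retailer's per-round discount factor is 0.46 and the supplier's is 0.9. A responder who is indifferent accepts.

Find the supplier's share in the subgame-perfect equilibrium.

257.58

Round 4 (the supplier proposes): rejection yields 0 for the retailer; the supplier offers 0 and keeps 300.
Round 3 (the retailer proposes): the supplier can get 300 next round, worth 0.9 × 300 = 270 now, so the retailer offers 270, keeping 30.
Round 2 (the supplier proposes): the retailer can get 30 next round, worth 0.46 × 30 = 13.8 now; the supplier offers that and keeps 286.2.
Round 1 (the retailer proposes): the supplier can get 286.2 next round, worth 0.9 × 286.2 = 257.58 now; the retailer offers that and keeps 42.42.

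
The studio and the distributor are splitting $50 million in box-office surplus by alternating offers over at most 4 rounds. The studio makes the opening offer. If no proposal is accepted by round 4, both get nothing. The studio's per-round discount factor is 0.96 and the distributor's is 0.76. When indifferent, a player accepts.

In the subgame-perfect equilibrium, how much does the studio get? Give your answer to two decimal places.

20.76

Solve by backward induction from round 4.
Round 4 (the distributor proposes): rejection yields 0 for the studio; the distributor offers 0 and keeps 50.
Round 3 (the studio proposes): the distributor can get 50 next round, worth 0.76 × 50 = 38 now; the studio offers that and keeps 12.
Round 2 (the distributor proposes): the studio can get 12 next round, worth 0.96 × 12 = 11.52 now, so the distributor offers 11.52, keeping 38.48.
Round 1 (the studio proposes): the distributor can get 38.48 next round, worth 0.76 × 38.48 = 29.2448 now; the studio offers that and keeps 20.7552.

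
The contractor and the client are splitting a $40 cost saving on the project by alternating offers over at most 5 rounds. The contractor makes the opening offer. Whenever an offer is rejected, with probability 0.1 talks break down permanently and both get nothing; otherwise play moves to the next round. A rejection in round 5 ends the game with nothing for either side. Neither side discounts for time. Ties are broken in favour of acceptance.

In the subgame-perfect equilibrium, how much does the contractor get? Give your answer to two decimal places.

Round 5 (the contractor proposes): rejection yields 0 for the client; the contractor offers 0 and keeps 40.
Round 4 (the client proposes): rejecting gives the contractor an expected 0.9 × 40 = 36; the client offers that and keeps 4.
Round 3 (the contractor proposes): rejecting gives the client an expected 0.9 × 4 = 3.6; the contractor offers that and keeps 36.4.
Round 2 (the client proposes): rejecting gives the contractor an expected 0.9 × 36.4 = 32.76. The client offers 32.76 and keeps 40 − 32.76 = 7.24.
Round 1 (the contractor proposes): rejecting gives the client an expected 0.9 × 7.24 = 6.516, so the contractor offers 6.516, keeping 33.484.

33.48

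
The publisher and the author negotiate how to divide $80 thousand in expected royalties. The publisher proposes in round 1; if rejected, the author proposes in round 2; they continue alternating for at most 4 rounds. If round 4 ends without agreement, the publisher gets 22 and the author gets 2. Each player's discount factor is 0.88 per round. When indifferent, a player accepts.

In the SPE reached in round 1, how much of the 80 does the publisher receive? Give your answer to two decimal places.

32.03

Round 4 (the author proposes): the publisher gets 22 if talks fail, so the author offers 22 and keeps 58.
Round 3 (the publisher proposes): the author can get 58 next round, worth 0.88 × 58 = 51.04 now; the publisher offers that and keeps 28.96.
Round 2 (the author proposes): the publisher can get 28.96 next round, worth 0.88 × 28.96 = 25.4848 now. The author offers 25.4848 and keeps 80 − 25.4848 = 54.5152.
Round 1 (the publisher proposes): the author can get 54.5152 next round, worth 0.88 × 54.5152 = 47.973376 now; the publisher offers that and keeps 32.026624.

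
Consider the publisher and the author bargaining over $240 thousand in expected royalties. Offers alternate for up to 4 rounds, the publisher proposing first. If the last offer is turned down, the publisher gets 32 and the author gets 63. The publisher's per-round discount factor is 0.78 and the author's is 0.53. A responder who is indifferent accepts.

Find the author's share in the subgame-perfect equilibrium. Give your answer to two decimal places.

73.56

Work backward from the last round.
Round 4 (the author proposes): the publisher gets 32 if talks fail, so the author offers 32 and keeps 208.
Round 3 (the publisher proposes): the author can get 208 next round, worth 0.53 × 208 = 110.24 now; the publisher offers that and keeps 129.76.
Round 2 (the author proposes): the publisher can get 129.76 next round, worth 0.78 × 129.76 = 101.2128 now, so the author offers 101.2128, keeping 138.7872.
Round 1 (the publisher proposes): the author can get 138.7872 next round, worth 0.53 × 138.7872 = 73.557216 now; the publisher offers that and keeps 166.442784.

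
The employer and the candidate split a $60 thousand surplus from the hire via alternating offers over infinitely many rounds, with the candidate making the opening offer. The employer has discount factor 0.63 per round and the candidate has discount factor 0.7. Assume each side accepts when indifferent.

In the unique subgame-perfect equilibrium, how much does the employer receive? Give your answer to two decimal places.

In a stationary SPE each proposer offers the other exactly their discounted continuation value.
If the candidate keeps x when proposing and the employer keeps y when proposing, then x = 60 − 0.63y and y = 60 − 0.7x.
Solving: x = 60(1 − 0.63) / (1 − 0.7·0.63) = 22.2 / 0.559 ≈ 39.7138.
The employer gets 60 − 39.7138 ≈ 20.2862.

20.29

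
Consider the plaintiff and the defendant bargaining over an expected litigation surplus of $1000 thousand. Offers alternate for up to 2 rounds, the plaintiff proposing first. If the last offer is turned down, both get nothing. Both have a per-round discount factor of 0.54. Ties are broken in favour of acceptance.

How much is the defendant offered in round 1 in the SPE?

540

Round 2 (the defendant proposes): the plaintiff will accept anything ≥ 0, so the defendant offers 0 and keeps 1000.
Round 1 (the plaintiff proposes): the defendant can get 1000 next round, worth 0.54 × 1000 = 540 now, so the plaintiff offers 540, keeping 460.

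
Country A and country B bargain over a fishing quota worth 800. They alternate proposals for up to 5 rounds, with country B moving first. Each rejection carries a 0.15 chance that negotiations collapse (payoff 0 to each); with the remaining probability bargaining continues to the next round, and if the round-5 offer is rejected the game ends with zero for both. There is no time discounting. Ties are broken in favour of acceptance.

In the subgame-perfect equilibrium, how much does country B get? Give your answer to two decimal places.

Round 5 (country B proposes): rejection yields 0 for country A; country B offers 0 and keeps 800.
Round 4 (country A proposes): rejecting gives country B an expected 0.85 × 800 = 680, so country A offers 680, keeping 120.
Round 3 (country B proposes): rejecting gives country A an expected 0.85 × 120 = 102, so country B offers 102, keeping 698.
Round 2 (country A proposes): rejecting gives country B an expected 0.85 × 698 = 593.3; country A offers that and keeps 206.7.
Round 1 (country B proposes): rejecting gives country A an expected 0.85 × 206.7 = 175.695. Country B offers 175.695 and keeps 800 − 175.695 = 624.305.

624.31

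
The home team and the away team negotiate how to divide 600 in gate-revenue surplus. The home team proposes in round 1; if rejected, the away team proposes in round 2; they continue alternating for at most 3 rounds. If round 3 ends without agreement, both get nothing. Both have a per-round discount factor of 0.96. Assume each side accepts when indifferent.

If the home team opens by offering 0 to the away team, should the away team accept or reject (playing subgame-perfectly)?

Round 3 (the home team proposes): the away team will accept anything ≥ 0, so the home team offers 0 and keeps 600.
Round 2 (the away team proposes): the home team can get 600 next round, worth 0.96 × 600 = 576 now, so the away team offers 576, keeping 24.
So by rejecting in round 1, the away team gets 24 next round, worth 0.96 × 24 = 23.04 now.
Offer 0 < 23.04, so the away team rejects.

Reject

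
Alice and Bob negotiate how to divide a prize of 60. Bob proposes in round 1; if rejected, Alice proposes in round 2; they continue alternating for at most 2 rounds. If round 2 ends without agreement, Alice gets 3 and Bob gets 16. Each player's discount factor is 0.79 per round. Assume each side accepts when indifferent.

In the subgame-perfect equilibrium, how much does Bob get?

Round 2 (Alice proposes): Bob gets 16 if talks fail, so Alice offers 16 and keeps 44.
Round 1 (Bob proposes): Alice can get 44 next round, worth 0.79 × 44 = 34.76 now; Bob offers that and keeps 25.24.

25.24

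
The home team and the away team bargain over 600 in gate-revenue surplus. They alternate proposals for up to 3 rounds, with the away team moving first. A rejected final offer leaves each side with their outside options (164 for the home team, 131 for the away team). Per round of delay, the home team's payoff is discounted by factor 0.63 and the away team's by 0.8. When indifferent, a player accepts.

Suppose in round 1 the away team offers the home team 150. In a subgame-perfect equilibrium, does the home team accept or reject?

Reject

Round 3 (the away team proposes): the home team gets 164 if talks fail, so the away team offers 164 and keeps 436.
Round 2 (the home team proposes): the away team can get 436 next round, worth 0.8 × 436 = 348.8 now, so the home team offers 348.8, keeping 251.2.
So by rejecting in round 1, the home team gets 251.2 next round, worth 0.63 × 251.2 = 158.256 now.
Offer 150 < 158.256, so the home team rejects.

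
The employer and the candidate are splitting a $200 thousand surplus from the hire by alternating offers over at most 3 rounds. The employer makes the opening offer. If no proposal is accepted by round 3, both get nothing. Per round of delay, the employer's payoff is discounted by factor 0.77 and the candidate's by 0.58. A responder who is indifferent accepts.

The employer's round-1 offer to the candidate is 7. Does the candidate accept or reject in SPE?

Reject

Round 3 (the employer proposes): the candidate will accept anything ≥ 0, so the employer offers 0 and keeps 200.
Round 2 (the candidate proposes): the employer can get 200 next round, worth 0.77 × 200 = 154 now; the candidate offers that and keeps 46.
So by rejecting in round 1, the candidate gets 46 next round, worth 0.58 × 46 = 26.68 now.
Offer 7 < 26.68, so the candidate rejects.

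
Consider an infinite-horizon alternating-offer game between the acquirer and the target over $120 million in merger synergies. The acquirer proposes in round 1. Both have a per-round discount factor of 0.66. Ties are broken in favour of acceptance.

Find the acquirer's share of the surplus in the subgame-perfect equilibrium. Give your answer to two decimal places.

Let x be the acquirer's share when the acquirer proposes and y be the target's share when the target proposes.
The target accepts iff offered ≥ 0.66·y, so x = 120 − 0.66y. Symmetrically y = 120 − 0.66x.
Substituting: x = 120 − 0.66(120 − 0.66x), giving x(1 − 0.66·0.66) = 120(1 − 0.66).
So x = 120 × 0.34 / 0.5644 ≈ 72.2892, and the target receives 120 − x ≈ 47.7108.

72.29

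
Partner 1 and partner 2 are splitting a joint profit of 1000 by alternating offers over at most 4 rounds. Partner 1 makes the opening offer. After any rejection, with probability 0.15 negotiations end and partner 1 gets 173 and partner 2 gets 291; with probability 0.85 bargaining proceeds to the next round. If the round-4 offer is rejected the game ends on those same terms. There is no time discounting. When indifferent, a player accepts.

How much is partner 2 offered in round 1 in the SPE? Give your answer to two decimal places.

688.51

Round 4 (partner 2 proposes): partner 1 gets 173 if talks fail, so partner 2 offers 173 and keeps 827.
Round 3 (partner 1 proposes): rejecting gives partner 2 an expected 0.85 × 827 + 0.15 × 291 = 746.6. Partner 1 offers 746.6 and keeps 1000 − 746.6 = 253.4.
Round 2 (partner 2 proposes): rejecting gives partner 1 an expected 0.85 × 253.4 + 0.15 × 173 = 241.34. Partner 2 offers 241.34 and keeps 1000 − 241.34 = 758.66.
Round 1 (partner 1 proposes): rejecting gives partner 2 an expected 0.85 × 758.66 + 0.15 × 291 = 688.511; partner 1 offers that and keeps 311.489.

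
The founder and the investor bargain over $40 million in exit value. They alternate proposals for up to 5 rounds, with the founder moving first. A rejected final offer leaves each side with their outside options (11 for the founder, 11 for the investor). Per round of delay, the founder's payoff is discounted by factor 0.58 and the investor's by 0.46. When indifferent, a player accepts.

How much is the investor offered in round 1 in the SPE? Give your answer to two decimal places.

Round 5 (the founder proposes): the investor gets 11 if talks fail, so the founder offers 11 and keeps 29.
Round 4 (the investor proposes): the founder can get 29 next round, worth 0.58 × 29 = 16.82 now, so the investor offers 16.82, keeping 23.18.
Round 3 (the founder proposes): the investor can get 23.18 next round, worth 0.46 × 23.18 = 10.6628 now, so the founder offers 10.6628, keeping 29.3372.
Round 2 (the investor proposes): the founder can get 29.3372 next round, worth 0.58 × 29.3372 = 17.015576 now; the investor offers that and keeps 22.984424.
Round 1 (the founder proposes): the investor can get 22.984424 next round, worth 0.46 × 22.984424 = 10.57283504 now; the founder offers that and keeps 29.42716496.

10.57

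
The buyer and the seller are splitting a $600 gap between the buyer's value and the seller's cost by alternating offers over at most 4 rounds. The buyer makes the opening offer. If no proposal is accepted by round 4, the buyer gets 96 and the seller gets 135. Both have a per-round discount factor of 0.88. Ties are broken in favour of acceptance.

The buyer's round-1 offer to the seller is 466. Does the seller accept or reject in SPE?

Accept

Round 4 (the seller proposes): the buyer gets 96 if talks fail, so the seller offers 96 and keeps 504.
Round 3 (the buyer proposes): the seller can get 504 next round, worth 0.88 × 504 = 443.52 now, so the buyer offers 443.52, keeping 156.48.
Round 2 (the seller proposes): the buyer can get 156.48 next round, worth 0.88 × 156.48 = 137.7024 now, so the seller offers 137.7024, keeping 462.2976.
So by rejecting in round 1, the seller gets 462.2976 next round, worth 0.88 × 462.2976 = 406.821888 now.
Offer 466 ≥ 406.821888, so the seller accepts.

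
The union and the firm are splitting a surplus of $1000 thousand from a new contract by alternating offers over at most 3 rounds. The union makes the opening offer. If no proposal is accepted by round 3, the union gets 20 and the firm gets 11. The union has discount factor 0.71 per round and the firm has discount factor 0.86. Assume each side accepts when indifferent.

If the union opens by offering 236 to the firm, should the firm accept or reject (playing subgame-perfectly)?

Round 3 (the union proposes): the firm gets 11 if talks fail, so the union offers 11 and keeps 989.
Round 2 (the firm proposes): the union can get 989 next round, worth 0.71 × 989 = 702.19 now. The firm offers 702.19 and keeps 1000 − 702.19 = 297.81.
So by rejecting in round 1, the firm gets 297.81 next round, worth 0.86 × 297.81 = 256.1166 now.
Offer 236 < 256.1166, so the firm rejects.

Reject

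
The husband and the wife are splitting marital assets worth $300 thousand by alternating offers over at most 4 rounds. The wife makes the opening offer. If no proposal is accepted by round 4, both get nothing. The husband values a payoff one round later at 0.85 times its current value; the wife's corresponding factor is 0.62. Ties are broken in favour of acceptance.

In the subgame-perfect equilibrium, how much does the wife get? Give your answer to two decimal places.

Solve by backward induction from round 4.
Round 4 (the husband proposes): the wife will accept anything ≥ 0, so the husband offers 0 and keeps 300.
Round 3 (the wife proposes): the husband can get 300 next round, worth 0.85 × 300 = 255 now; the wife offers that and keeps 45.
Round 2 (the husband proposes): the wife can get 45 next round, worth 0.62 × 45 = 27.9 now; the husband offers that and keeps 272.1.
Round 1 (the wife proposes): the husband can get 272.1 next round, worth 0.85 × 272.1 = 231.285 now. The wife offers 231.285 and keeps 300 − 231.285 = 68.715.

68.72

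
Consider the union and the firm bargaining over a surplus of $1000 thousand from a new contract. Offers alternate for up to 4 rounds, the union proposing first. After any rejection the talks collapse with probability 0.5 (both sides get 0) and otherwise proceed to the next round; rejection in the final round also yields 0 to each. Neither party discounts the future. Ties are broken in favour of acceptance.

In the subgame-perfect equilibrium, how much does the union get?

By backward induction:
Round 4 (the firm proposes): rejection yields 0 for the union; the firm offers 0 and keeps 1000.
Round 3 (the union proposes): rejecting gives the firm an expected 0.5 × 1000 = 500; the union offers that and keeps 500.
Round 2 (the firm proposes): rejecting gives the union an expected 0.5 × 500 = 250. The firm offers 250 and keeps 1000 − 250 = 750.
Round 1 (the union proposes): rejecting gives the firm an expected 0.5 × 750 = 375. The union offers 375 and keeps 1000 − 375 = 625.

625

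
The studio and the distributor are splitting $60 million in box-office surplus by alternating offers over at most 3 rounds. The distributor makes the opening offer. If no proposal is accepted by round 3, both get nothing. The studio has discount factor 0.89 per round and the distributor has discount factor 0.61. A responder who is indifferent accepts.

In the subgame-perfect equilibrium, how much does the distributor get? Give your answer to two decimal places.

39.17

Round 3 (the distributor proposes): the studio will accept anything ≥ 0, so the distributor offers 0 and keeps 60.
Round 2 (the studio proposes): the distributor can get 60 next round, worth 0.61 × 60 = 36.6 now; the studio offers that and keeps 23.4.
Round 1 (the distributor proposes): the studio can get 23.4 next round, worth 0.89 × 23.4 = 20.826 now. The distributor offers 20.826 and keeps 60 − 20.826 = 39.174.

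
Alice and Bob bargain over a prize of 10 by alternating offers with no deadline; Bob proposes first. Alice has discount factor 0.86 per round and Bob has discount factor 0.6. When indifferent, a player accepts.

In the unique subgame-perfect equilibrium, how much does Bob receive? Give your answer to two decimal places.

In a stationary SPE each proposer offers the other exactly their discounted continuation value.
If Bob keeps x when proposing and Alice keeps y when proposing, then x = 10 − 0.86y and y = 10 − 0.6x.
Solving: x = 10(1 − 0.86) / (1 − 0.6·0.86) = 1.4 / 0.484 ≈ 2.8926.
Alice gets 10 − 2.8926 ≈ 7.1074.

2.89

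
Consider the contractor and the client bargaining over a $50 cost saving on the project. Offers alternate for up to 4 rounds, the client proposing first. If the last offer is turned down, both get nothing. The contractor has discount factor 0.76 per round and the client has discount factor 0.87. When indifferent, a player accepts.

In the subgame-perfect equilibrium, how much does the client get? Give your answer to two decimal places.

19.93

By backward induction:
Round 4 (the contractor proposes): rejection yields 0 for the client; the contractor offers 0 and keeps 50.
Round 3 (the client proposes): the contractor can get 50 next round, worth 0.76 × 50 = 38 now; the client offers that and keeps 12.
Round 2 (the contractor proposes): the client can get 12 next round, worth 0.87 × 12 = 10.44 now. The contractor offers 10.44 and keeps 50 − 10.44 = 39.56.
Round 1 (the client proposes): the contractor can get 39.56 next round, worth 0.76 × 39.56 = 30.0656 now, so the client offers 30.0656, keeping 19.9344.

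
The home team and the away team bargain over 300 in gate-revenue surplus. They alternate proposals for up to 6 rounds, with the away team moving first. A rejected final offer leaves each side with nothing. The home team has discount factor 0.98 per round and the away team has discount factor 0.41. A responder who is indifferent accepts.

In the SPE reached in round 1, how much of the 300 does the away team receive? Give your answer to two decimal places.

Round 6 (the home team proposes): the away team will accept anything ≥ 0, so the home team offers 0 and keeps 300.
Round 5 (the away team proposes): the home team can get 300 next round, worth 0.98 × 300 = 294 now, so the away team offers 294, keeping 6.
Round 4 (the home team proposes): the away team can get 6 next round, worth 0.41 × 6 = 2.46 now, so the home team offers 2.46, keeping 297.54.
Round 3 (the away team proposes): the home team can get 297.54 next round, worth 0.98 × 297.54 = 291.5892 now, so the away team offers 291.5892, keeping 8.4108.
Round 2 (the home team proposes): the away team can get 8.4108 next round, worth 0.41 × 8.4108 = 3.448428 now. The home team offers 3.448428 and keeps 300 − 3.448428 = 296.551572.
Round 1 (the away team proposes): the home team can get 296.551572 next round, worth 0.98 × 296.551572 = 290.62054056 now; the away team offers that and keeps 9.37945944.

9.38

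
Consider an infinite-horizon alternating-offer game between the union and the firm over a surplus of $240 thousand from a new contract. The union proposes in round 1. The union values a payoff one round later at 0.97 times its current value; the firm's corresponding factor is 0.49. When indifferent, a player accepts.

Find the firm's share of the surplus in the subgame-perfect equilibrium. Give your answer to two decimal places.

6.72

When the union proposes, the firm accepts any offer worth at least 0.49 times what the firm would get by proposing next round; and vice versa.
This gives x = 240 − 0.49y and y = 240 − 0.97x, where x and y are each side's share when it proposes.
Hence (1 − 0.49·0.97)x = 240(1 − 0.49), i.e. 0.5247·x = 122.4.
x ≈ 233.2762; the firm's share is 240 − x ≈ 6.7238.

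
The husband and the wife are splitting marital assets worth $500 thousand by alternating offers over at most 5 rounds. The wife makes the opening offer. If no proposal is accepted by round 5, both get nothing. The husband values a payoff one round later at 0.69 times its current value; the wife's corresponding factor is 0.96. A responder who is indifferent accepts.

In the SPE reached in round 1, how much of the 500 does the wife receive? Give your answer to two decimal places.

By backward induction:
Round 5 (the wife proposes): the husband will accept anything ≥ 0, so the wife offers 0 and keeps 500.
Round 4 (the husband proposes): the wife can get 500 next round, worth 0.96 × 500 = 480 now, so the husband offers 480, keeping 20.
Round 3 (the wife proposes): the husband can get 20 next round, worth 0.69 × 20 = 13.8 now; the wife offers that and keeps 486.2.
Round 2 (the husband proposes): the wife can get 486.2 next round, worth 0.96 × 486.2 = 466.752 now. The husband offers 466.752 and keeps 500 − 466.752 = 33.248.
Round 1 (the wife proposes): the husband can get 33.248 next round, worth 0.69 × 33.248 = 22.94112 now; the wife offers that and keeps 477.05888.

477.06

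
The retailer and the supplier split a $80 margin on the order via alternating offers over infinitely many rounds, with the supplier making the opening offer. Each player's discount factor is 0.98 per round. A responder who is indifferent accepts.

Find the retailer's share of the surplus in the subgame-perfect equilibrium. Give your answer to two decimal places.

Let x be the supplier's share when the supplier proposes and y be the retailer's share when the retailer proposes.
The retailer accepts iff offered ≥ 0.98·y, so x = 80 − 0.98y. Symmetrically y = 80 − 0.98x.
Substituting: x = 80 − 0.98(80 − 0.98x), giving x(1 − 0.98·0.98) = 80(1 − 0.98).
So x = 80 × 0.02 / 0.0396 ≈ 40.4040, and the retailer receives 80 − x ≈ 39.5960.

39.60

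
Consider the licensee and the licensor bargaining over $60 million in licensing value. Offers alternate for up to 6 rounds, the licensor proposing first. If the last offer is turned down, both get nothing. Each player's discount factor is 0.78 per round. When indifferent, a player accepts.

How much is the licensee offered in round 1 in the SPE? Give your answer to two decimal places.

Round 6 (the licensee proposes): rejection yields 0 for the licensor; the licensee offers 0 and keeps 60.
Round 5 (the licensor proposes): the licensee can get 60 next round, worth 0.78 × 60 = 46.8 now. The licensor offers 46.8 and keeps 60 − 46.8 = 13.2.
Round 4 (the licensee proposes): the licensor can get 13.2 next round, worth 0.78 × 13.2 = 10.296 now. The licensee offers 10.296 and keeps 60 − 10.296 = 49.704.
Round 3 (the licensor proposes): the licensee can get 49.704 next round, worth 0.78 × 49.704 = 38.76912 now. The licensor offers 38.76912 and keeps 60 − 38.76912 = 21.23088.
Round 2 (the licensee proposes): the licensor can get 21.23088 next round, worth 0.78 × 21.23088 = 16.5600864 now. The licensee offers 16.5600864 and keeps 60 − 16.5600864 = 43.4399136.
Round 1 (the licensor proposes): the licensee can get 43.4399136 next round, worth 0.78 × 43.4399136 = 33.883132608 now; the licensor offers that and keeps 26.116867392.

33.88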